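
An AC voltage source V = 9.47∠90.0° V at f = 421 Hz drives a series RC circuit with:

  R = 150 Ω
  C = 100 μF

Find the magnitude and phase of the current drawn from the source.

Step 1 — Angular frequency: ω = 2π·f = 2π·421 = 2645 rad/s.
Step 2 — Component impedances:
  R: Z = R = 150 Ω
  C: Z = 1/(jωC) = -j/(ω·C) = 0 - j3.78 Ω
Step 3 — Series combination: Z_total = R + C = 150 - j3.78 Ω = 150∠-1.4° Ω.
Step 4 — Source phasor: V = 9.47∠90.0° V = 0 + j9.47 V.
Step 5 — Ohm's law: I = V / Z_total = (0 + j9.47) / (150 - j3.78) = -0.00159 + j0.06309 A.
Step 6 — Convert to polar: |I| = 0.06311 A, ∠I = 91.4°.

I = 0.06311∠91.4° A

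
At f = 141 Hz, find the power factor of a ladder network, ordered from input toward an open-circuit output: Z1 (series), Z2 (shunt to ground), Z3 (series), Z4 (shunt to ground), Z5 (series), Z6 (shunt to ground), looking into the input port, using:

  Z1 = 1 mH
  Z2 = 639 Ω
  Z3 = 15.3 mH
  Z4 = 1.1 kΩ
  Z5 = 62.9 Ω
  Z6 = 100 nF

Step 1 — Angular frequency: ω = 2π·f = 2π·141 = 885.9 rad/s.
Step 2 — Component impedances:
  Z1: Z = jωL = j·885.9·0.001 = 0 + j0.8859 Ω
  Z2: Z = R = 639 Ω
  Z3: Z = jωL = j·885.9·0.0153 = 0 + j13.55 Ω
  Z4: Z = R = 1100 Ω
  Z5: Z = R = 62.9 Ω
  Z6: Z = 1/(jωC) = -j/(ω·C) = 0 - j1.129e+04 Ω
Step 3 — Ladder network (open output): work backward from the far end, alternating series and parallel combinations. Z_in = 403.4 - j11.73 Ω = 403.6∠-1.7° Ω.
Step 4 — Power factor: PF = cos(φ) = Re(Z)/|Z| = 403.39/403.56 = 0.9996.
Step 5 — Type: Im(Z) = -11.73 ⇒ leading (phase φ = -1.7°).

PF = 0.9996 (leading, φ = -1.7°)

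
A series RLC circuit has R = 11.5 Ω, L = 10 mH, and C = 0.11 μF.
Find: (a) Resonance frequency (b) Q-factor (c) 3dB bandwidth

Step 1 — Resonance condition Im(Z)=0 gives ω₀ = 1/√(LC).
Step 2 — ω₀ = 1/√(0.01·1.1e-07) = 3.015e+04 rad/s.
Step 3 — f₀ = ω₀/(2π) = 4799 Hz.
Step 4 — Series Q: Q = ω₀L/R = 3.015e+04·0.01/11.5 = 26.22.
Step 5 — 3dB bandwidth: Δω = ω₀/Q = 1150 rad/s; BW = Δω/(2π) = 183 Hz.

(a) f₀ = 4799 Hz  (b) Q = 26.22  (c) BW = 183 Hz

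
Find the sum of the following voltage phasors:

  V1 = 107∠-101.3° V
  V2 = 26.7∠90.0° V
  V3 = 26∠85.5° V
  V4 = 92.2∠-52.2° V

Step 1 — Convert each phasor to rectangular form:
  V1 = 107·(cos(-101.3°) + j·sin(-101.3°)) = -20.97 - j104.9 V
  V2 = 26.7·(cos(90.0°) + j·sin(90.0°)) = 0 + j26.7 V
  V3 = 26·(cos(85.5°) + j·sin(85.5°)) = 2.04 + j25.92 V
  V4 = 92.2·(cos(-52.2°) + j·sin(-52.2°)) = 56.51 - j72.85 V
Step 2 — Sum components: V_total = 37.58 - j125.2 V.
Step 3 — Convert to polar: |V_total| = 130.7 V, ∠V_total = -73.3°.

V_total = 130.7∠-73.3° V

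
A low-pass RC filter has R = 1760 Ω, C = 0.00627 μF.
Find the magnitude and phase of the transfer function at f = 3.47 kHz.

Step 1 — Angular frequency: ω = 2π·3470 = 2.18e+04 rad/s.
Step 2 — Transfer function: H(jω) = 1/(1 + jωRC).
Step 3 — Denominator: 1 + jωRC = 1 + j·2.18e+04·1760·6.27e-09 = 1 + j0.2406.
Step 4 — H = 0.9453 - j0.2274.
Step 5 — Magnitude: |H| = 0.9723 (-0.2 dB); phase: φ = -13.5°.

|H| = 0.9723 (-0.2 dB), φ = -13.5°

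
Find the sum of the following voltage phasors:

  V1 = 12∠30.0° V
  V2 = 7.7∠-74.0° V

Step 1 — Convert each phasor to rectangular form:
  V1 = 12·(cos(30.0°) + j·sin(30.0°)) = 10.39 + j6 V
  V2 = 7.7·(cos(-74.0°) + j·sin(-74.0°)) = 2.122 - j7.402 V
Step 2 — Sum components: V_total = 12.51 - j1.402 V.
Step 3 — Convert to polar: |V_total| = 12.59 V, ∠V_total = -6.4°.

V_total = 12.59∠-6.4° V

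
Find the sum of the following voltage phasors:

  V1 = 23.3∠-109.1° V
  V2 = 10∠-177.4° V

Step 1 — Convert each phasor to rectangular form:
  V1 = 23.3·(cos(-109.1°) + j·sin(-109.1°)) = -7.624 - j22.02 V
  V2 = 10·(cos(-177.4°) + j·sin(-177.4°)) = -9.99 - j0.4536 V
Step 2 — Sum components: V_total = -17.61 - j22.47 V.
Step 3 — Convert to polar: |V_total| = 28.55 V, ∠V_total = -128.1°.

V_total = 28.55∠-128.1° V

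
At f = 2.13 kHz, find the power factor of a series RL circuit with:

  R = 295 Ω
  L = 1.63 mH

Step 1 — Angular frequency: ω = 2π·f = 2π·2130 = 1.338e+04 rad/s.
Step 2 — Component impedances:
  R: Z = R = 295 Ω
  L: Z = jωL = j·1.338e+04·0.00163 = 0 + j21.81 Ω
Step 3 — Series combination: Z_total = R + L = 295 + j21.81 Ω = 295.8∠4.2° Ω.
Step 4 — Power factor: PF = cos(φ) = Re(Z)/|Z| = 295/295.8 = 0.9973.
Step 5 — Type: Im(Z) = 21.81 ⇒ lagging (phase φ = 4.2°).

PF = 0.9973 (lagging, φ = 4.2°)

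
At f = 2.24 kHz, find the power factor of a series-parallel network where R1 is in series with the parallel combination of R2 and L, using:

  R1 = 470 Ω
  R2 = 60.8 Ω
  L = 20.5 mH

Step 1 — Angular frequency: ω = 2π·f = 2π·2240 = 1.407e+04 rad/s.
Step 2 — Component impedances:
  R1: Z = R = 470 Ω
  R2: Z = R = 60.8 Ω
  L: Z = jωL = j·1.407e+04·0.0205 = 0 + j288.5 Ω
Step 3 — Parallel branch: R2 || L = 1/(1/R2 + 1/L) = 58.21 + j12.27 Ω.
Step 4 — Series with R1: Z_total = R1 + (R2 || L) = 528.2 + j12.27 Ω = 528.4∠1.3° Ω.
Step 5 — Power factor: PF = cos(φ) = Re(Z)/|Z| = 528.21/528.36 = 0.9997.
Step 6 — Type: Im(Z) = 12.27 ⇒ lagging (phase φ = 1.3°).

PF = 0.9997 (lagging, φ = 1.3°)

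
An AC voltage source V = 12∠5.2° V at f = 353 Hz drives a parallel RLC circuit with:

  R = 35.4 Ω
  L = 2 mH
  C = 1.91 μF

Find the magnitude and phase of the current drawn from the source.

Step 1 — Angular frequency: ω = 2π·f = 2π·353 = 2218 rad/s.
Step 2 — Component impedances:
  R: Z = R = 35.4 Ω
  L: Z = jωL = j·2218·0.002 = 0 + j4.436 Ω
  C: Z = 1/(jωC) = -j/(ω·C) = 0 - j236.1 Ω
Step 3 — Parallel combination: 1/Z_total = 1/R + 1/L + 1/C; Z_total = 0.5681 + j4.448 Ω = 4.484∠82.7° Ω.
Step 4 — Source phasor: V = 12∠5.2° V = 11.95 + j1.088 V.
Step 5 — Ohm's law: I = V / Z_total = (11.95 + j1.088) / (0.5681 + j4.448) = 0.5782 - j2.613 A.
Step 6 — Convert to polar: |I| = 2.676 A, ∠I = -77.5°.

I = 2.676∠-77.5° A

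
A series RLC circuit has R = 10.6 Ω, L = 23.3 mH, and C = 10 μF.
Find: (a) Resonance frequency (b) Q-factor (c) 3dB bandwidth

Step 1 — Resonance: ω₀ = 1/√(LC) = 1/√(0.0233·1e-05) = 2072 rad/s.
Step 2 — f₀ = ω₀/(2π) = 329.7 Hz.
Step 3 — Series Q: Q = ω₀L/R = 2072·0.0233/10.6 = 4.554.
Step 4 — Bandwidth: Δω = ω₀/Q = 454.9 rad/s; BW = Δω/(2π) = 72.41 Hz.

(a) f₀ = 329.7 Hz  (b) Q = 4.554  (c) BW = 72.41 Hz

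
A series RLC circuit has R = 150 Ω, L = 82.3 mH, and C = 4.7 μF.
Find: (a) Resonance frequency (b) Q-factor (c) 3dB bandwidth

Step 1 — Resonance: ω₀ = 1/√(LC) = 1/√(0.0823·4.7e-06) = 1608 rad/s.
Step 2 — f₀ = ω₀/(2π) = 255.9 Hz.
Step 3 — Series Q: Q = ω₀L/R = 1608·0.0823/150 = 0.8822.
Step 4 — Bandwidth: Δω = ω₀/Q = 1823 rad/s; BW = Δω/(2π) = 290.1 Hz.

(a) f₀ = 255.9 Hz  (b) Q = 0.8822  (c) BW = 290.1 Hz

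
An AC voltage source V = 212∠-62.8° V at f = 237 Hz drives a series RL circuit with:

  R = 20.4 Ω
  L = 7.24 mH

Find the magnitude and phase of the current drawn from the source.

Step 1 — Angular frequency: ω = 2π·f = 2π·237 = 1489 rad/s.
Step 2 — Component impedances:
  R: Z = R = 20.4 Ω
  L: Z = jωL = j·1489·0.00724 = 0 + j10.78 Ω
Step 3 — Series combination: Z_total = R + L = 20.4 + j10.78 Ω = 23.07∠27.9° Ω.
Step 4 — Source phasor: V = 212∠-62.8° V = 96.9 - j188.6 V.
Step 5 — Ohm's law: I = V / Z_total = (96.9 - j188.6) / (20.4 + j10.78) = -0.1052 - j9.187 A.
Step 6 — Convert to polar: |I| = 9.188 A, ∠I = -90.7°.

I = 9.188∠-90.7° A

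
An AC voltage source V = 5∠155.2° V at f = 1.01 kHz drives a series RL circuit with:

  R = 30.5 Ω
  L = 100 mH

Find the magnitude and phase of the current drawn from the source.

Step 1 — Angular frequency: ω = 2π·f = 2π·1010 = 6346 rad/s.
Step 2 — Component impedances:
  R: Z = R = 30.5 Ω
  L: Z = jωL = j·6346·0.1 = 0 + j634.6 Ω
Step 3 — Series combination: Z_total = R + L = 30.5 + j634.6 Ω = 635.3∠87.2° Ω.
Step 4 — Source phasor: V = 5∠155.2° V = -4.539 + j2.097 V.
Step 5 — Ohm's law: I = V / Z_total = (-4.539 + j2.097) / (30.5 + j634.6) = 0.002954 + j0.007294 A.
Step 6 — Convert to polar: |I| = 0.00787 A, ∠I = 68.0°.

I = 0.00787∠68.0° A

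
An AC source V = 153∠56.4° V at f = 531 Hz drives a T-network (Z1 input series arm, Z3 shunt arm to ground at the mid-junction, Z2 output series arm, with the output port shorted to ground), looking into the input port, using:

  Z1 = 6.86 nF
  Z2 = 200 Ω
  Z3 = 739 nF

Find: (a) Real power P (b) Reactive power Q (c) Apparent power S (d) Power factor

Step 1 — Angular frequency: ω = 2π·f = 2π·531 = 3336 rad/s.
Step 2 — Component impedances:
  Z1: Z = 1/(jωC) = -j/(ω·C) = 0 - j4.369e+04 Ω
  Z2: Z = R = 200 Ω
  Z3: Z = 1/(jωC) = -j/(ω·C) = 0 - j405.6 Ω
Step 3 — With the output port shorted to ground, the output series arm Z2 runs from the junction to ground; the shunt arm Z3 also runs from the junction to ground. They appear in parallel: Z3 || Z2 = 160.9 - j79.33 Ω.
Step 4 — Series with input arm Z1: Z_in = Z1 + (Z3 || Z2) = 160.9 - j4.377e+04 Ω = 4.377e+04∠-89.8° Ω.
Step 5 — Source phasor: V = 153∠56.4° V = 84.67 + j127.4 V.
Step 6 — Current: I = V / Z = -0.002904 + j0.001945 A = 0.003495∠146.2° A.
Step 7 — Complex power: S = V·I* = 0.001966 - j0.5348 VA.
Step 8 — Real power: P = Re(S) = 0.001966 W.
Step 9 — Reactive power: Q = Im(S) = -0.5348 VAR.
Step 10 — Apparent power: |S| = 0.5348 VA.
Step 11 — Power factor: PF = P/|S| = 0.003675 (leading).

(a) P = 0.001966 W  (b) Q = -0.5348 VAR  (c) S = 0.5348 VA  (d) PF = 0.003675 (leading)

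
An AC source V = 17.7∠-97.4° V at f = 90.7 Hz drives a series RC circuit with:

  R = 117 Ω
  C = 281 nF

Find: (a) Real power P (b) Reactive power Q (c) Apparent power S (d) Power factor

Step 1 — Angular frequency: ω = 2π·f = 2π·90.7 = 569.9 rad/s.
Step 2 — Component impedances:
  R: Z = R = 117 Ω
  C: Z = 1/(jωC) = -j/(ω·C) = 0 - j6245 Ω
Step 3 — Series combination: Z_total = R + C = 117 - j6245 Ω = 6246∠-88.9° Ω.
Step 4 — Source phasor: V = 17.7∠-97.4° V = -2.28 - j17.55 V.
Step 5 — Current: I = V / Z = 0.002803 - j0.0004176 A = 0.002834∠-8.5° A.
Step 6 — Complex power: S = V·I* = 0.0009397 - j0.05015 VA.
Step 7 — Real power: P = Re(S) = 0.0009397 W.
Step 8 — Reactive power: Q = Im(S) = -0.05015 VAR.
Step 9 — Apparent power: |S| = 0.05016 VA.
Step 10 — Power factor: PF = P/|S| = 0.01873 (leading).

(a) P = 0.0009397 W  (b) Q = -0.05015 VAR  (c) S = 0.05016 VA  (d) PF = 0.01873 (leading)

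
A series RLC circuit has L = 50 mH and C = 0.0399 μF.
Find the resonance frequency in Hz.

Step 1 — Resonance condition Im(Z)=0 gives ω₀ = 1/√(LC).
Step 2 — ω₀ = 1/√(0.05·3.99e-08) = 2.239e+04 rad/s.
Step 3 — f₀ = ω₀/(2π) = 3563 Hz.

f₀ = 3563 Hz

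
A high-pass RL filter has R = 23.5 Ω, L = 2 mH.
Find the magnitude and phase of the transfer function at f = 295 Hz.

Step 1 — Angular frequency: ω = 2π·295 = 1854 rad/s.
Step 2 — Transfer function: H(jω) = jωL/(R + jωL).
Step 3 — Numerator jωL = j·3.707; denominator R + jωL = 23.5 + j3.707.
Step 4 — H = 0.02428 + j0.1539.
Step 5 — Magnitude: |H| = 0.1558 (-16.1 dB); phase: φ = 81.0°.

|H| = 0.1558 (-16.1 dB), φ = 81.0°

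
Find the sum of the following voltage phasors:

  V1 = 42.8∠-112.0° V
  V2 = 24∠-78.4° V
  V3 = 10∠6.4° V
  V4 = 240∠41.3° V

Step 1 — Convert each phasor to rectangular form:
  V1 = 42.8·(cos(-112.0°) + j·sin(-112.0°)) = -16.03 - j39.68 V
  V2 = 24·(cos(-78.4°) + j·sin(-78.4°)) = 4.826 - j23.51 V
  V3 = 10·(cos(6.4°) + j·sin(6.4°)) = 9.938 + j1.115 V
  V4 = 240·(cos(41.3°) + j·sin(41.3°)) = 180.3 + j158.4 V
Step 2 — Sum components: V_total = 179 + j96.32 V.
Step 3 — Convert to polar: |V_total| = 203.3 V, ∠V_total = 28.3°.

V_total = 203.3∠28.3° V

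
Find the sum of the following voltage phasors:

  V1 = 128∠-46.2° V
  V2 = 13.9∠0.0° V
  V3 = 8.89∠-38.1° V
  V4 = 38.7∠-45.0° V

Step 1 — Convert each phasor to rectangular form:
  V1 = 128·(cos(-46.2°) + j·sin(-46.2°)) = 88.59 - j92.39 V
  V2 = 13.9·(cos(0.0°) + j·sin(0.0°)) = 13.9 V
  V3 = 8.89·(cos(-38.1°) + j·sin(-38.1°)) = 6.996 - j5.485 V
  V4 = 38.7·(cos(-45.0°) + j·sin(-45.0°)) = 27.37 - j27.37 V
Step 2 — Sum components: V_total = 136.9 - j125.2 V.
Step 3 — Convert to polar: |V_total| = 185.5 V, ∠V_total = -42.5°.

V_total = 185.5∠-42.5° V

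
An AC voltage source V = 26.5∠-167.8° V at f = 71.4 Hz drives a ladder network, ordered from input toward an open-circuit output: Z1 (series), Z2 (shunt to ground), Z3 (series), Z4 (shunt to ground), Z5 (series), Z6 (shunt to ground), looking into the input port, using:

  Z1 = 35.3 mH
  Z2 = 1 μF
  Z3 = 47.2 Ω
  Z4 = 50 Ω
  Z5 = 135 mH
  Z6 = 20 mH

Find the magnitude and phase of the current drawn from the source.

Step 1 — Angular frequency: ω = 2π·f = 2π·71.4 = 448.6 rad/s.
Step 2 — Component impedances:
  Z1: Z = jωL = j·448.6·0.0353 = 0 + j15.84 Ω
  Z2: Z = 1/(jωC) = -j/(ω·C) = 0 - j2229 Ω
  Z3: Z = R = 47.2 Ω
  Z4: Z = R = 50 Ω
  Z5: Z = jωL = j·448.6·0.135 = 0 + j60.56 Ω
  Z6: Z = jωL = j·448.6·0.02 = 0 + j8.972 Ω
Step 3 — Ladder network (open output): work backward from the far end, alternating series and parallel combinations. Z_in = 81.78 + j36.82 Ω = 89.69∠24.2° Ω.
Step 4 — Source phasor: V = 26.5∠-167.8° V = -25.9 - j5.6 V.
Step 5 — Ohm's law: I = V / Z_total = (-25.9 - j5.6) / (81.78 + j36.82) = -0.289 + j0.06162 A.
Step 6 — Convert to polar: |I| = 0.2955 A, ∠I = 168.0°.

I = 0.2955∠168.0° A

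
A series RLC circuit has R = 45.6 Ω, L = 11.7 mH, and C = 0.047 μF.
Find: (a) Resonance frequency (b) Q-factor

Step 1 — Resonance condition Im(Z)=0 gives ω₀ = 1/√(LC).
Step 2 — ω₀ = 1/√(0.0117·4.7e-08) = 4.264e+04 rad/s.
Step 3 — f₀ = ω₀/(2π) = 6787 Hz.
Step 4 — Series Q: Q = ω₀L/R = 4.264e+04·0.0117/45.6 = 10.94.

(a) f₀ = 6787 Hz  (b) Q = 10.94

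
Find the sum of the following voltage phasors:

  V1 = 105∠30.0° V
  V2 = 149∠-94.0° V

Step 1 — Convert each phasor to rectangular form:
  V1 = 105·(cos(30.0°) + j·sin(30.0°)) = 90.93 + j52.5 V
  V2 = 149·(cos(-94.0°) + j·sin(-94.0°)) = -10.39 - j148.6 V
Step 2 — Sum components: V_total = 80.54 - j96.14 V.
Step 3 — Convert to polar: |V_total| = 125.4 V, ∠V_total = -50.0°.

V_total = 125.4∠-50.0° V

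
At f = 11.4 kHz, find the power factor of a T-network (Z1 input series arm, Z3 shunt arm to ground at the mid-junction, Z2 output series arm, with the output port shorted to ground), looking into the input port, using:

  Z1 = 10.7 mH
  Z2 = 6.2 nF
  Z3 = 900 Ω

Step 1 — Angular frequency: ω = 2π·f = 2π·1.14e+04 = 7.163e+04 rad/s.
Step 2 — Component impedances:
  Z1: Z = jωL = j·7.163e+04·0.0107 = 0 + j766.4 Ω
  Z2: Z = 1/(jωC) = -j/(ω·C) = 0 - j2252 Ω
  Z3: Z = R = 900 Ω
Step 3 — With the output port shorted to ground, the output series arm Z2 runs from the junction to ground; the shunt arm Z3 also runs from the junction to ground. They appear in parallel: Z3 || Z2 = 776 - j310.2 Ω.
Step 4 — Series with input arm Z1: Z_in = Z1 + (Z3 || Z2) = 776 + j456.3 Ω = 900.2∠30.5° Ω.
Step 5 — Power factor: PF = cos(φ) = Re(Z)/|Z| = 776/900.2 = 0.862.
Step 6 — Type: Im(Z) = 456.3 ⇒ lagging (phase φ = 30.5°).

PF = 0.862 (lagging, φ = 30.5°)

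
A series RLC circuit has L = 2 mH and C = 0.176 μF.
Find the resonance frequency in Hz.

Step 1 — Resonance condition Im(Z)=0 gives ω₀ = 1/√(LC).
Step 2 — ω₀ = 1/√(0.002·1.76e-07) = 5.33e+04 rad/s.
Step 3 — f₀ = ω₀/(2π) = 8483 Hz.

f₀ = 8483 Hz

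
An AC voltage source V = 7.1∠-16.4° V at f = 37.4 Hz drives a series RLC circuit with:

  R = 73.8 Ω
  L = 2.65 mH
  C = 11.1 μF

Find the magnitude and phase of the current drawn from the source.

Step 1 — Angular frequency: ω = 2π·f = 2π·37.4 = 235 rad/s.
Step 2 — Component impedances:
  R: Z = R = 73.8 Ω
  L: Z = jωL = j·235·0.00265 = 0 + j0.6227 Ω
  C: Z = 1/(jωC) = -j/(ω·C) = 0 - j383.4 Ω
Step 3 — Series combination: Z_total = R + L + C = 73.8 - j382.8 Ω = 389.8∠-79.1° Ω.
Step 4 — Source phasor: V = 7.1∠-16.4° V = 6.811 - j2.005 V.
Step 5 — Ohm's law: I = V / Z_total = (6.811 - j2.005) / (73.8 - j382.8) = 0.008358 + j0.01618 A.
Step 6 — Convert to polar: |I| = 0.01821 A, ∠I = 62.7°.

I = 0.01821∠62.7° A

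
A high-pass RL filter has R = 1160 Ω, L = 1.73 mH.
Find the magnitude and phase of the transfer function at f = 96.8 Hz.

Step 1 — Angular frequency: ω = 2π·96.8 = 608.2 rad/s.
Step 2 — Transfer function: H(jω) = jωL/(R + jωL).
Step 3 — Numerator jωL = j·1.052; denominator R + jωL = 1160 + j1.052.
Step 4 — H = 8.228e-07 + j0.0009071.
Step 5 — Magnitude: |H| = 0.0009071 (-60.8 dB); phase: φ = 89.9°.

|H| = 0.0009071 (-60.8 dB), φ = 89.9°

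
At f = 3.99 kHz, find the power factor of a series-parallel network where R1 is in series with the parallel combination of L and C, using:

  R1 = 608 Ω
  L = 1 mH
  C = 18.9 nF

Step 1 — Angular frequency: ω = 2π·f = 2π·3990 = 2.507e+04 rad/s.
Step 2 — Component impedances:
  R1: Z = R = 608 Ω
  L: Z = jωL = j·2.507e+04·0.001 = 0 + j25.07 Ω
  C: Z = 1/(jωC) = -j/(ω·C) = 0 - j2111 Ω
Step 3 — Parallel branch: L || C = 1/(1/L + 1/C) = 0 + j25.37 Ω.
Step 4 — Series with R1: Z_total = R1 + (L || C) = 608 + j25.37 Ω = 608.5∠2.4° Ω.
Step 5 — Power factor: PF = cos(φ) = Re(Z)/|Z| = 608/608.53 = 0.9991.
Step 6 — Type: Im(Z) = 25.37 ⇒ lagging (phase φ = 2.4°).

PF = 0.9991 (lagging, φ = 2.4°)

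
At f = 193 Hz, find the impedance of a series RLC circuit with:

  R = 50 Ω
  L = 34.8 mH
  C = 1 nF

Step 1 — Angular frequency: ω = 2π·f = 2π·193 = 1213 rad/s.
Step 2 — Component impedances:
  R: Z = R = 50 Ω
  L: Z = jωL = j·1213·0.0348 = 0 + j42.2 Ω
  C: Z = 1/(jωC) = -j/(ω·C) = 0 - j8.246e+05 Ω
Step 3 — Series combination: Z_total = R + L + C = 50 - j8.246e+05 Ω = 8.246e+05∠-90.0° Ω.

Z = 50 - j8.246e+05 Ω = 8.246e+05∠-90.0° Ω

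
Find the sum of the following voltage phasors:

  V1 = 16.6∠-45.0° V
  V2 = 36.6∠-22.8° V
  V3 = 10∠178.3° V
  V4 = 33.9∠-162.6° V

Step 1 — Convert each phasor to rectangular form:
  V1 = 16.6·(cos(-45.0°) + j·sin(-45.0°)) = 11.74 - j11.74 V
  V2 = 36.6·(cos(-22.8°) + j·sin(-22.8°)) = 33.74 - j14.18 V
  V3 = 10·(cos(178.3°) + j·sin(178.3°)) = -9.996 + j0.2967 V
  V4 = 33.9·(cos(-162.6°) + j·sin(-162.6°)) = -32.35 - j10.14 V
Step 2 — Sum components: V_total = 3.134 - j35.76 V.
Step 3 — Convert to polar: |V_total| = 35.9 V, ∠V_total = -85.0°.

V_total = 35.9∠-85.0° V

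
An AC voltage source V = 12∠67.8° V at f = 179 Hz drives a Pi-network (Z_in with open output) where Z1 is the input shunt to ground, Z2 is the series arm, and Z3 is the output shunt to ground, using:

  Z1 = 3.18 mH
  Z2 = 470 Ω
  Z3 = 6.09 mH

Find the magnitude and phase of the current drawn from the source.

Step 1 — Angular frequency: ω = 2π·f = 2π·179 = 1125 rad/s.
Step 2 — Component impedances:
  Z1: Z = jωL = j·1125·0.00318 = 0 + j3.577 Ω
  Z2: Z = R = 470 Ω
  Z3: Z = jωL = j·1125·0.00609 = 0 + j6.849 Ω
Step 3 — With open output, the series arm Z2 and the output shunt Z3 appear in series to ground: Z2 + Z3 = 470 + j6.849 Ω.
Step 4 — Parallel with input shunt Z1: Z_in = Z1 || (Z2 + Z3) = 0.0272 + j3.576 Ω = 3.576∠89.6° Ω.
Step 5 — Source phasor: V = 12∠67.8° V = 4.534 + j11.11 V.
Step 6 — Ohm's law: I = V / Z_total = (4.534 + j11.11) / (0.0272 + j3.576) = 3.116 - j1.244 A.
Step 7 — Convert to polar: |I| = 3.356 A, ∠I = -21.8°.

I = 3.356∠-21.8° A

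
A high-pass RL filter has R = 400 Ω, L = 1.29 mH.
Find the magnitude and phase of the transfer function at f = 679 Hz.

Step 1 — Angular frequency: ω = 2π·679 = 4266 rad/s.
Step 2 — Transfer function: H(jω) = jωL/(R + jωL).
Step 3 — Numerator jωL = j·5.504; denominator R + jωL = 400 + j5.504.
Step 4 — H = 0.0001893 + j0.01376.
Step 5 — Magnitude: |H| = 0.01376 (-37.2 dB); phase: φ = 89.2°.

|H| = 0.01376 (-37.2 dB), φ = 89.2°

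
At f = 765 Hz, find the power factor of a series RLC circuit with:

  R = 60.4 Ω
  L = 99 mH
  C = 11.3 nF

Step 1 — Angular frequency: ω = 2π·f = 2π·765 = 4807 rad/s.
Step 2 — Component impedances:
  R: Z = R = 60.4 Ω
  L: Z = jωL = j·4807·0.099 = 0 + j475.9 Ω
  C: Z = 1/(jωC) = -j/(ω·C) = 0 - j1.841e+04 Ω
Step 3 — Series combination: Z_total = R + L + C = 60.4 - j1.794e+04 Ω = 1.794e+04∠-89.8° Ω.
Step 4 — Power factor: PF = cos(φ) = Re(Z)/|Z| = 60.4/17935 = 0.003368.
Step 5 — Type: Im(Z) = -1.794e+04 ⇒ leading (phase φ = -89.8°).

PF = 0.003368 (leading, φ = -89.8°)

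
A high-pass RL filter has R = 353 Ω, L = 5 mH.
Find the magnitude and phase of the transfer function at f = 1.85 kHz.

Step 1 — Angular frequency: ω = 2π·1850 = 1.162e+04 rad/s.
Step 2 — Transfer function: H(jω) = jωL/(R + jωL).
Step 3 — Numerator jωL = j·58.12; denominator R + jωL = 353 + j58.12.
Step 4 — H = 0.02639 + j0.1603.
Step 5 — Magnitude: |H| = 0.1625 (-15.8 dB); phase: φ = 80.7°.

|H| = 0.1625 (-15.8 dB), φ = 80.7°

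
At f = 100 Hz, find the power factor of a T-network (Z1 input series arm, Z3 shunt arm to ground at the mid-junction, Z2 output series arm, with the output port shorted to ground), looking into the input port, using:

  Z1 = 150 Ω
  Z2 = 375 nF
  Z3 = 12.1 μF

Step 1 — Angular frequency: ω = 2π·f = 2π·100 = 628.3 rad/s.
Step 2 — Component impedances:
  Z1: Z = R = 150 Ω
  Z2: Z = 1/(jωC) = -j/(ω·C) = 0 - j4244 Ω
  Z3: Z = 1/(jωC) = -j/(ω·C) = 0 - j131.5 Ω
Step 3 — With the output port shorted to ground, the output series arm Z2 runs from the junction to ground; the shunt arm Z3 also runs from the junction to ground. They appear in parallel: Z3 || Z2 = 0 - j127.6 Ω.
Step 4 — Series with input arm Z1: Z_in = Z1 + (Z3 || Z2) = 150 - j127.6 Ω = 196.9∠-40.4° Ω.
Step 5 — Power factor: PF = cos(φ) = Re(Z)/|Z| = 150/196.92 = 0.7617.
Step 6 — Type: Im(Z) = -127.6 ⇒ leading (phase φ = -40.4°).

PF = 0.7617 (leading, φ = -40.4°)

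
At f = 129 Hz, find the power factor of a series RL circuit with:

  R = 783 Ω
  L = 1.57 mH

Step 1 — Angular frequency: ω = 2π·f = 2π·129 = 810.5 rad/s.
Step 2 — Component impedances:
  R: Z = R = 783 Ω
  L: Z = jωL = j·810.5·0.00157 = 0 + j1.273 Ω
Step 3 — Series combination: Z_total = R + L = 783 + j1.273 Ω = 783∠0.1° Ω.
Step 4 — Power factor: PF = cos(φ) = Re(Z)/|Z| = 783/783 = 1.
Step 5 — Type: Im(Z) = 1.273 ⇒ lagging (phase φ = 0.1°).

PF = 1 (lagging, φ = 0.1°)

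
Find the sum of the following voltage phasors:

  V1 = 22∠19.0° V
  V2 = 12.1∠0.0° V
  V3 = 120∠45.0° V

Step 1 — Convert each phasor to rectangular form:
  V1 = 22·(cos(19.0°) + j·sin(19.0°)) = 20.8 + j7.162 V
  V2 = 12.1·(cos(0.0°) + j·sin(0.0°)) = 12.1 V
  V3 = 120·(cos(45.0°) + j·sin(45.0°)) = 84.85 + j84.85 V
Step 2 — Sum components: V_total = 117.8 + j92.02 V.
Step 3 — Convert to polar: |V_total| = 149.4 V, ∠V_total = 38.0°.

V_total = 149.4∠38.0° V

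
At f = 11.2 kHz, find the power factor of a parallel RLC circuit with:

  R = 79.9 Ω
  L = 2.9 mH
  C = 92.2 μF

Step 1 — Angular frequency: ω = 2π·f = 2π·1.12e+04 = 7.037e+04 rad/s.
Step 2 — Component impedances:
  R: Z = R = 79.9 Ω
  L: Z = jωL = j·7.037e+04·0.0029 = 0 + j204.1 Ω
  C: Z = 1/(jωC) = -j/(ω·C) = 0 - j0.1541 Ω
Step 3 — Parallel combination: 1/Z_total = 1/R + 1/L + 1/C; Z_total = 0.0002977 - j0.1542 Ω = 0.1542∠-89.9° Ω.
Step 4 — Power factor: PF = cos(φ) = Re(Z)/|Z| = 0.00029775/0.15424 = 0.00193.
Step 5 — Type: Im(Z) = -0.1542 ⇒ leading (phase φ = -89.9°).

PF = 0.00193 (leading, φ = -89.9°)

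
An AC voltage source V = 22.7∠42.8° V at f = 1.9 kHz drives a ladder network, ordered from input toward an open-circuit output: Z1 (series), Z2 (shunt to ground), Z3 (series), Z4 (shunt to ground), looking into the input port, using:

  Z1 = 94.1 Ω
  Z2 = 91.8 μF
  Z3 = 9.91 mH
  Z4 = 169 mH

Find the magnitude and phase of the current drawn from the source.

Step 1 — Angular frequency: ω = 2π·f = 2π·1900 = 1.194e+04 rad/s.
Step 2 — Component impedances:
  Z1: Z = R = 94.1 Ω
  Z2: Z = 1/(jωC) = -j/(ω·C) = 0 - j0.9125 Ω
  Z3: Z = jωL = j·1.194e+04·0.00991 = 0 + j118.3 Ω
  Z4: Z = jωL = j·1.194e+04·0.169 = 0 + j2018 Ω
Step 3 — Ladder network (open output): work backward from the far end, alternating series and parallel combinations. Z_in = 94.1 - j0.9129 Ω = 94.1∠-0.6° Ω.
Step 4 — Source phasor: V = 22.7∠42.8° V = 16.66 + j15.42 V.
Step 5 — Ohm's law: I = V / Z_total = (16.66 + j15.42) / (94.1 - j0.9129) = 0.1754 + j0.1656 A.
Step 6 — Convert to polar: |I| = 0.2412 A, ∠I = 43.4°.

I = 0.2412∠43.4° A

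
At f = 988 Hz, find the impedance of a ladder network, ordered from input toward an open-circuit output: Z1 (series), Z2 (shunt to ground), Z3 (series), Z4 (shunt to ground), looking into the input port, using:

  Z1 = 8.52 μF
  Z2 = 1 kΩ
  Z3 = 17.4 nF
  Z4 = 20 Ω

Step 1 — Angular frequency: ω = 2π·f = 2π·988 = 6208 rad/s.
Step 2 — Component impedances:
  Z1: Z = 1/(jωC) = -j/(ω·C) = 0 - j18.91 Ω
  Z2: Z = R = 1000 Ω
  Z3: Z = 1/(jωC) = -j/(ω·C) = 0 - j9258 Ω
  Z4: Z = R = 20 Ω
Step 3 — Ladder network (open output): work backward from the far end, alternating series and parallel combinations. Z_in = 988.2 - j125.6 Ω = 996.2∠-7.2° Ω.

Z = 988.2 - j125.6 Ω = 996.2∠-7.2° Ω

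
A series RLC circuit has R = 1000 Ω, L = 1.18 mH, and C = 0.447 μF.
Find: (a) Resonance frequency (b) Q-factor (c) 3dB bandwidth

Step 1 — Resonance condition Im(Z)=0 gives ω₀ = 1/√(LC).
Step 2 — ω₀ = 1/√(0.00118·4.47e-07) = 4.354e+04 rad/s.
Step 3 — f₀ = ω₀/(2π) = 6930 Hz.
Step 4 — Series Q: Q = ω₀L/R = 4.354e+04·0.00118/1000 = 0.05138.
Step 5 — 3dB bandwidth: Δω = ω₀/Q = 8.475e+05 rad/s; BW = Δω/(2π) = 1.349e+05 Hz.

(a) f₀ = 6930 Hz  (b) Q = 0.05138  (c) BW = 1.349e+05 Hz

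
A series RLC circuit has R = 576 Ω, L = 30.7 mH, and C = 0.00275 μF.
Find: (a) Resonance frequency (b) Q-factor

Step 1 — Resonance condition Im(Z)=0 gives ω₀ = 1/√(LC).
Step 2 — ω₀ = 1/√(0.0307·2.75e-09) = 1.088e+05 rad/s.
Step 3 — f₀ = ω₀/(2π) = 1.732e+04 Hz.
Step 4 — Series Q: Q = ω₀L/R = 1.088e+05·0.0307/576 = 5.801.

(a) f₀ = 1.732e+04 Hz  (b) Q = 5.801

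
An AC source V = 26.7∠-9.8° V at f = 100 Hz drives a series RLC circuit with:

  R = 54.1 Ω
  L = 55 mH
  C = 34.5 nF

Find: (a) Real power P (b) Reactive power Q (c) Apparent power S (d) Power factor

Step 1 — Angular frequency: ω = 2π·f = 2π·100 = 628.3 rad/s.
Step 2 — Component impedances:
  R: Z = R = 54.1 Ω
  L: Z = jωL = j·628.3·0.055 = 0 + j34.56 Ω
  C: Z = 1/(jωC) = -j/(ω·C) = 0 - j4.613e+04 Ω
Step 3 — Series combination: Z_total = R + L + C = 54.1 - j4.61e+04 Ω = 4.61e+04∠-89.9° Ω.
Step 4 — Source phasor: V = 26.7∠-9.8° V = 26.31 - j4.545 V.
Step 5 — Current: I = V / Z = 9.926e-05 + j0.0005706 A = 0.0005792∠80.1° A.
Step 6 — Complex power: S = V·I* = 1.815e-05 - j0.01546 VA.
Step 7 — Real power: P = Re(S) = 1.815e-05 W.
Step 8 — Reactive power: Q = Im(S) = -0.01546 VAR.
Step 9 — Apparent power: |S| = 0.01546 VA.
Step 10 — Power factor: PF = P/|S| = 0.001174 (leading).

(a) P = 1.815e-05 W  (b) Q = -0.01546 VAR  (c) S = 0.01546 VA  (d) PF = 0.001174 (leading)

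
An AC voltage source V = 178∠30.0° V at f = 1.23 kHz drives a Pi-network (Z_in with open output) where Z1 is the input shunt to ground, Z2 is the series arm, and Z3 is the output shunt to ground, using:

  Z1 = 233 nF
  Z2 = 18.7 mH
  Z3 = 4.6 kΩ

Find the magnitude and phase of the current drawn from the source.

Step 1 — Angular frequency: ω = 2π·f = 2π·1230 = 7728 rad/s.
Step 2 — Component impedances:
  Z1: Z = 1/(jωC) = -j/(ω·C) = 0 - j555.3 Ω
  Z2: Z = jωL = j·7728·0.0187 = 0 + j144.5 Ω
  Z3: Z = R = 4600 Ω
Step 3 — With open output, the series arm Z2 and the output shunt Z3 appear in series to ground: Z2 + Z3 = 4600 + j144.5 Ω.
Step 4 — Parallel with input shunt Z1: Z_in = Z1 || (Z2 + Z3) = 66.51 - j549.4 Ω = 553.4∠-83.1° Ω.
Step 5 — Source phasor: V = 178∠30.0° V = 154.2 + j89 V.
Step 6 — Ohm's law: I = V / Z_total = (154.2 + j89) / (66.51 - j549.4) = -0.1262 + j0.2959 A.
Step 7 — Convert to polar: |I| = 0.3216 A, ∠I = 113.1°.

I = 0.3216∠113.1° A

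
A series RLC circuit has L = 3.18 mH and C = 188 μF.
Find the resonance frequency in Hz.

Step 1 — Resonance condition Im(Z)=0 gives ω₀ = 1/√(LC).
Step 2 — ω₀ = 1/√(0.00318·0.000188) = 1293 rad/s.
Step 3 — f₀ = ω₀/(2π) = 205.8 Hz.

f₀ = 205.8 Hz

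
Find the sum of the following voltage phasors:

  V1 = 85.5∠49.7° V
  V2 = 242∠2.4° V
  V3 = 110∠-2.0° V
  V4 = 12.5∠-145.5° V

Step 1 — Convert each phasor to rectangular form:
  V1 = 85.5·(cos(49.7°) + j·sin(49.7°)) = 55.3 + j65.21 V
  V2 = 242·(cos(2.4°) + j·sin(2.4°)) = 241.8 + j10.13 V
  V3 = 110·(cos(-2.0°) + j·sin(-2.0°)) = 109.9 - j3.839 V
  V4 = 12.5·(cos(-145.5°) + j·sin(-145.5°)) = -10.3 - j7.08 V
Step 2 — Sum components: V_total = 396.7 + j64.42 V.
Step 3 — Convert to polar: |V_total| = 401.9 V, ∠V_total = 9.2°.

V_total = 401.9∠9.2° V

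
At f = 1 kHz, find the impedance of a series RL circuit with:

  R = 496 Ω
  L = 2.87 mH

Step 1 — Angular frequency: ω = 2π·f = 2π·1000 = 6283 rad/s.
Step 2 — Component impedances:
  R: Z = R = 496 Ω
  L: Z = jωL = j·6283·0.00287 = 0 + j18.03 Ω
Step 3 — Series combination: Z_total = R + L = 496 + j18.03 Ω = 496.3∠2.1° Ω.

Z = 496 + j18.03 Ω = 496.3∠2.1° Ω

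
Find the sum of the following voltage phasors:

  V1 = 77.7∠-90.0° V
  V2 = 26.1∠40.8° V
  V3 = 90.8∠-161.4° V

Step 1 — Convert each phasor to rectangular form:
  V1 = 77.7·(cos(-90.0°) + j·sin(-90.0°)) = 0 - j77.7 V
  V2 = 26.1·(cos(40.8°) + j·sin(40.8°)) = 19.76 + j17.05 V
  V3 = 90.8·(cos(-161.4°) + j·sin(-161.4°)) = -86.06 - j28.96 V
Step 2 — Sum components: V_total = -66.3 - j89.61 V.
Step 3 — Convert to polar: |V_total| = 111.5 V, ∠V_total = -126.5°.

V_total = 111.5∠-126.5° V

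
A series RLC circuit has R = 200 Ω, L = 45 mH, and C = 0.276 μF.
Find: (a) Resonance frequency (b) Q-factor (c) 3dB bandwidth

Step 1 — Resonance condition Im(Z)=0 gives ω₀ = 1/√(LC).
Step 2 — ω₀ = 1/√(0.045·2.76e-07) = 8973 rad/s.
Step 3 — f₀ = ω₀/(2π) = 1428 Hz.
Step 4 — Series Q: Q = ω₀L/R = 8973·0.045/200 = 2.019.
Step 5 — 3dB bandwidth: Δω = ω₀/Q = 4444 rad/s; BW = Δω/(2π) = 707.4 Hz.

(a) f₀ = 1428 Hz  (b) Q = 2.019  (c) BW = 707.4 Hz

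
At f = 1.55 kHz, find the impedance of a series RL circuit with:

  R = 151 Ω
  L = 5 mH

Step 1 — Angular frequency: ω = 2π·f = 2π·1550 = 9739 rad/s.
Step 2 — Component impedances:
  R: Z = R = 151 Ω
  L: Z = jωL = j·9739·0.005 = 0 + j48.69 Ω
Step 3 — Series combination: Z_total = R + L = 151 + j48.69 Ω = 158.7∠17.9° Ω.

Z = 151 + j48.69 Ω = 158.7∠17.9° Ω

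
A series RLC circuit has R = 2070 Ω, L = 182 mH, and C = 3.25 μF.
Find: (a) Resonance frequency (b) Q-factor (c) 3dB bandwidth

Step 1 — Resonance: ω₀ = 1/√(LC) = 1/√(0.182·3.25e-06) = 1300 rad/s.
Step 2 — f₀ = ω₀/(2π) = 206.9 Hz.
Step 3 — Series Q: Q = ω₀L/R = 1300·0.182/2070 = 0.1143.
Step 4 — Bandwidth: Δω = ω₀/Q = 1.137e+04 rad/s; BW = Δω/(2π) = 1810 Hz.

(a) f₀ = 206.9 Hz  (b) Q = 0.1143  (c) BW = 1810 Hz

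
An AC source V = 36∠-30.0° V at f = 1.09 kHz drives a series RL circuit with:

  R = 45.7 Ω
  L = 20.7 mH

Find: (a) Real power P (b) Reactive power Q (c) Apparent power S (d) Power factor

Step 1 — Angular frequency: ω = 2π·f = 2π·1090 = 6849 rad/s.
Step 2 — Component impedances:
  R: Z = R = 45.7 Ω
  L: Z = jωL = j·6849·0.0207 = 0 + j141.8 Ω
Step 3 — Series combination: Z_total = R + L = 45.7 + j141.8 Ω = 149∠72.1° Ω.
Step 4 — Source phasor: V = 36∠-30.0° V = 31.18 - j18 V.
Step 5 — Current: I = V / Z = -0.0508 - j0.2363 A = 0.2417∠-102.1° A.
Step 6 — Complex power: S = V·I* = 2.67 + j8.281 VA.
Step 7 — Real power: P = Re(S) = 2.67 W.
Step 8 — Reactive power: Q = Im(S) = 8.281 VAR.
Step 9 — Apparent power: |S| = 8.701 VA.
Step 10 — Power factor: PF = P/|S| = 0.3068 (lagging).

(a) P = 2.67 W  (b) Q = 8.281 VAR  (c) S = 8.701 VA  (d) PF = 0.3068 (lagging)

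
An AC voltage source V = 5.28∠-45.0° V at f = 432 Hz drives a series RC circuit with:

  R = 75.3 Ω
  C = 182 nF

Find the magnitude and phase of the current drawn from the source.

Step 1 — Angular frequency: ω = 2π·f = 2π·432 = 2714 rad/s.
Step 2 — Component impedances:
  R: Z = R = 75.3 Ω
  C: Z = 1/(jωC) = -j/(ω·C) = 0 - j2024 Ω
Step 3 — Series combination: Z_total = R + C = 75.3 - j2024 Ω = 2026∠-87.9° Ω.
Step 4 — Source phasor: V = 5.28∠-45.0° V = 3.734 - j3.734 V.
Step 5 — Ohm's law: I = V / Z_total = (3.734 - j3.734) / (75.3 - j2024) = 0.00191 + j0.001773 A.
Step 6 — Convert to polar: |I| = 0.002607 A, ∠I = 42.9°.

I = 0.002607∠42.9° A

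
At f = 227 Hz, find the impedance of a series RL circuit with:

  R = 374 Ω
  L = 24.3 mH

Step 1 — Angular frequency: ω = 2π·f = 2π·227 = 1426 rad/s.
Step 2 — Component impedances:
  R: Z = R = 374 Ω
  L: Z = jωL = j·1426·0.0243 = 0 + j34.66 Ω
Step 3 — Series combination: Z_total = R + L = 374 + j34.66 Ω = 375.6∠5.3° Ω.

Z = 374 + j34.66 Ω = 375.6∠5.3° Ω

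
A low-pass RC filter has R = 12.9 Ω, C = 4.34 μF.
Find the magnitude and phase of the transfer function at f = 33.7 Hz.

Step 1 — Angular frequency: ω = 2π·33.7 = 211.7 rad/s.
Step 2 — Transfer function: H(jω) = 1/(1 + jωRC).
Step 3 — Denominator: 1 + jωRC = 1 + j·211.7·12.9·4.34e-06 = 1 + j0.01185.
Step 4 — H = 0.9999 - j0.01185.
Step 5 — Magnitude: |H| = 0.9999 (-0.0 dB); phase: φ = -0.7°.

|H| = 0.9999 (-0.0 dB), φ = -0.7°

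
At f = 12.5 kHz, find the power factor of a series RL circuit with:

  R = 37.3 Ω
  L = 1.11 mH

Step 1 — Angular frequency: ω = 2π·f = 2π·1.25e+04 = 7.854e+04 rad/s.
Step 2 — Component impedances:
  R: Z = R = 37.3 Ω
  L: Z = jωL = j·7.854e+04·0.00111 = 0 + j87.18 Ω
Step 3 — Series combination: Z_total = R + L = 37.3 + j87.18 Ω = 94.82∠66.8° Ω.
Step 4 — Power factor: PF = cos(φ) = Re(Z)/|Z| = 37.3/94.82 = 0.3934.
Step 5 — Type: Im(Z) = 87.18 ⇒ lagging (phase φ = 66.8°).

PF = 0.3934 (lagging, φ = 66.8°)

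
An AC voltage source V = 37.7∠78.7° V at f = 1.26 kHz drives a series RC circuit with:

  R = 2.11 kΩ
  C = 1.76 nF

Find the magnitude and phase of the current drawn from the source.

Step 1 — Angular frequency: ω = 2π·f = 2π·1260 = 7917 rad/s.
Step 2 — Component impedances:
  R: Z = R = 2110 Ω
  C: Z = 1/(jωC) = -j/(ω·C) = 0 - j7.177e+04 Ω
Step 3 — Series combination: Z_total = R + C = 2110 - j7.177e+04 Ω = 7.18e+04∠-88.3° Ω.
Step 4 — Source phasor: V = 37.7∠78.7° V = 7.387 + j36.97 V.
Step 5 — Ohm's law: I = V / Z_total = (7.387 + j36.97) / (2110 - j7.177e+04) = -0.0005116 + j0.000118 A.
Step 6 — Convert to polar: |I| = 0.0005251 A, ∠I = 167.0°.

I = 0.0005251∠167.0° A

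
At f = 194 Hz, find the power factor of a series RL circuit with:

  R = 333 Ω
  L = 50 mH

Step 1 — Angular frequency: ω = 2π·f = 2π·194 = 1219 rad/s.
Step 2 — Component impedances:
  R: Z = R = 333 Ω
  L: Z = jωL = j·1219·0.05 = 0 + j60.95 Ω
Step 3 — Series combination: Z_total = R + L = 333 + j60.95 Ω = 338.5∠10.4° Ω.
Step 4 — Power factor: PF = cos(φ) = Re(Z)/|Z| = 333/338.53 = 0.9837.
Step 5 — Type: Im(Z) = 60.95 ⇒ lagging (phase φ = 10.4°).

PF = 0.9837 (lagging, φ = 10.4°)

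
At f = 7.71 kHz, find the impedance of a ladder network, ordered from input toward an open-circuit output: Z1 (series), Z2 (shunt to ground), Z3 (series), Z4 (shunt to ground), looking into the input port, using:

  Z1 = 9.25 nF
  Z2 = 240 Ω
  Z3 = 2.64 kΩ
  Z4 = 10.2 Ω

Step 1 — Angular frequency: ω = 2π·f = 2π·7710 = 4.844e+04 rad/s.
Step 2 — Component impedances:
  Z1: Z = 1/(jωC) = -j/(ω·C) = 0 - j2232 Ω
  Z2: Z = R = 240 Ω
  Z3: Z = R = 2640 Ω
  Z4: Z = R = 10.2 Ω
Step 3 — Ladder network (open output): work backward from the far end, alternating series and parallel combinations. Z_in = 220.1 - j2232 Ω = 2242∠-84.4° Ω.

Z = 220.1 - j2232 Ω = 2242∠-84.4° Ω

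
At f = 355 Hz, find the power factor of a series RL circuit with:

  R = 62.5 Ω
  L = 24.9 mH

Step 1 — Angular frequency: ω = 2π·f = 2π·355 = 2231 rad/s.
Step 2 — Component impedances:
  R: Z = R = 62.5 Ω
  L: Z = jωL = j·2231·0.0249 = 0 + j55.54 Ω
Step 3 — Series combination: Z_total = R + L = 62.5 + j55.54 Ω = 83.61∠41.6° Ω.
Step 4 — Power factor: PF = cos(φ) = Re(Z)/|Z| = 62.5/83.61 = 0.7475.
Step 5 — Type: Im(Z) = 55.54 ⇒ lagging (phase φ = 41.6°).

PF = 0.7475 (lagging, φ = 41.6°)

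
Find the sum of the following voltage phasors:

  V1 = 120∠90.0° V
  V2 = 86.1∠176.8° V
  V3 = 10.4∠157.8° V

Step 1 — Convert each phasor to rectangular form:
  V1 = 120·(cos(90.0°) + j·sin(90.0°)) = 0 + j120 V
  V2 = 86.1·(cos(176.8°) + j·sin(176.8°)) = -85.97 + j4.806 V
  V3 = 10.4·(cos(157.8°) + j·sin(157.8°)) = -9.629 + j3.93 V
Step 2 — Sum components: V_total = -95.59 + j128.7 V.
Step 3 — Convert to polar: |V_total| = 160.3 V, ∠V_total = 126.6°.

V_total = 160.3∠126.6° V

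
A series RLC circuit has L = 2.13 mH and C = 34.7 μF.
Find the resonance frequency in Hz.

Step 1 — Resonance condition Im(Z)=0 gives ω₀ = 1/√(LC).
Step 2 — ω₀ = 1/√(0.00213·3.47e-05) = 3678 rad/s.
Step 3 — f₀ = ω₀/(2π) = 585.4 Hz.

f₀ = 585.4 Hz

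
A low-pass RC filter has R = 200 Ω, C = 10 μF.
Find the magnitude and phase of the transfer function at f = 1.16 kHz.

Step 1 — Angular frequency: ω = 2π·1160 = 7288 rad/s.
Step 2 — Transfer function: H(jω) = 1/(1 + jωRC).
Step 3 — Denominator: 1 + jωRC = 1 + j·7288·200·1e-05 = 1 + j14.58.
Step 4 — H = 0.004684 - j0.06828.
Step 5 — Magnitude: |H| = 0.06844 (-23.3 dB); phase: φ = -86.1°.

|H| = 0.06844 (-23.3 dB), φ = -86.1°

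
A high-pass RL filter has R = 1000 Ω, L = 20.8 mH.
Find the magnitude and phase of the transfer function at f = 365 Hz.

Step 1 — Angular frequency: ω = 2π·365 = 2293 rad/s.
Step 2 — Transfer function: H(jω) = jωL/(R + jωL).
Step 3 — Numerator jωL = j·47.7; denominator R + jωL = 1000 + j47.7.
Step 4 — H = 0.00227 + j0.04759.
Step 5 — Magnitude: |H| = 0.04765 (-26.4 dB); phase: φ = 87.3°.

|H| = 0.04765 (-26.4 dB), φ = 87.3°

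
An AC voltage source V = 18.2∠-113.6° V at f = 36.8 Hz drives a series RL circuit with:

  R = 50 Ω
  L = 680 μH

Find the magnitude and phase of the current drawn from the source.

Step 1 — Angular frequency: ω = 2π·f = 2π·36.8 = 231.2 rad/s.
Step 2 — Component impedances:
  R: Z = R = 50 Ω
  L: Z = jωL = j·231.2·0.00068 = 0 + j0.1572 Ω
Step 3 — Series combination: Z_total = R + L = 50 + j0.1572 Ω = 50∠0.2° Ω.
Step 4 — Source phasor: V = 18.2∠-113.6° V = -7.286 - j16.68 V.
Step 5 — Ohm's law: I = V / Z_total = (-7.286 - j16.68) / (50 + j0.1572) = -0.1468 - j0.3331 A.
Step 6 — Convert to polar: |I| = 0.364 A, ∠I = -113.8°.

I = 0.364∠-113.8° A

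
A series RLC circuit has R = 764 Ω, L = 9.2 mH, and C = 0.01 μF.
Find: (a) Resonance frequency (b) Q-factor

Step 1 — Resonance condition Im(Z)=0 gives ω₀ = 1/√(LC).
Step 2 — ω₀ = 1/√(0.0092·1e-08) = 1.043e+05 rad/s.
Step 3 — f₀ = ω₀/(2π) = 1.659e+04 Hz.
Step 4 — Series Q: Q = ω₀L/R = 1.043e+05·0.0092/764 = 1.255.

(a) f₀ = 1.659e+04 Hz  (b) Q = 1.255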